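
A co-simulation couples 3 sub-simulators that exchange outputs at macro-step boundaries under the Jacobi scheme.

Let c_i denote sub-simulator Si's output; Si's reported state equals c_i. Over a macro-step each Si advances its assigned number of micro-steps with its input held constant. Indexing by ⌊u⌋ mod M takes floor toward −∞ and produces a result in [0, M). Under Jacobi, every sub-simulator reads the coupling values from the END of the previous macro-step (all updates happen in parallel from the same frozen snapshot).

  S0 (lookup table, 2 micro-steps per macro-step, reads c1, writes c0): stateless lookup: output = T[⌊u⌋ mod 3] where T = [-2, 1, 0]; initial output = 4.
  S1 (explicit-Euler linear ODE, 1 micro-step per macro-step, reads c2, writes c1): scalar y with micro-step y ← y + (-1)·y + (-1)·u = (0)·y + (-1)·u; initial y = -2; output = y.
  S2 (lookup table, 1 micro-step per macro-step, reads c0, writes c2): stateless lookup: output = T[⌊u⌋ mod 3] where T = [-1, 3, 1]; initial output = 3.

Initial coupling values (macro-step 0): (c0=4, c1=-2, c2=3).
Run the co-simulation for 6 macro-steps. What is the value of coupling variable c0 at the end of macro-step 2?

macro 1: S0 reads c1=-2 → after 2×micro: 1; S1 reads c2=3 → after 1×micro: -3; S2 reads c0=4 → after 1×micro: 3 ⇒ (c0=1, c1=-3, c2=3)
macro 2: S0 reads c1=-3 → after 2×micro: -2; S1 reads c2=3 → after 1×micro: -3; S2 reads c0=1 → after 1×micro: 3 ⇒ (c0=-2, c1=-3, c2=3)
macro 3: S0 reads c1=-3 → after 2×micro: -2; S1 reads c2=3 → after 1×micro: -3; S2 reads c0=-2 → after 1×micro: 3 ⇒ (c0=-2, c1=-3, c2=3)
macro 4: S0 reads c1=-3 → after 2×micro: -2; S1 reads c2=3 → after 1×micro: -3; S2 reads c0=-2 → after 1×micro: 3 ⇒ (c0=-2, c1=-3, c2=3)
macro 5: S0 reads c1=-3 → after 2×micro: -2; S1 reads c2=3 → after 1×micro: -3; S2 reads c0=-2 → after 1×micro: 3 ⇒ (c0=-2, c1=-3, c2=3)
macro 6: S0 reads c1=-3 → after 2×micro: -2; S1 reads c2=3 → after 1×micro: -3; S2 reads c0=-2 → after 1×micro: 3 ⇒ (c0=-2, c1=-3, c2=3)

c0 at macro-step 2 = -2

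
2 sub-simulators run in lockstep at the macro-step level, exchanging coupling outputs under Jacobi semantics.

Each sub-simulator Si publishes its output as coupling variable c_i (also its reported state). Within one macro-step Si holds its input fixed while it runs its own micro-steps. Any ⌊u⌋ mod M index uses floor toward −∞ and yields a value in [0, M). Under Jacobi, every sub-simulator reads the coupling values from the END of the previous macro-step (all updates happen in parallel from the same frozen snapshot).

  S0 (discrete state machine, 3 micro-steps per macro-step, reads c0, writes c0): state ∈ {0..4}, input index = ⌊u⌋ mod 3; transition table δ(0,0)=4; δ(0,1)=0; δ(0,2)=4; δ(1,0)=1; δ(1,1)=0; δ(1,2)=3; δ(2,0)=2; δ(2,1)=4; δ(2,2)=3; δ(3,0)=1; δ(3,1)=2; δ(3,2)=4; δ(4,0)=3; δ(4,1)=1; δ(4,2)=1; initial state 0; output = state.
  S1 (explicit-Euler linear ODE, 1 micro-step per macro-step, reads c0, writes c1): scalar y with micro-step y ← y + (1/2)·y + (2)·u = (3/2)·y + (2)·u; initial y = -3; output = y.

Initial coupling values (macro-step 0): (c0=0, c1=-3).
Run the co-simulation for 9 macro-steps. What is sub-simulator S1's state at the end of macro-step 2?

S1 state at macro-step 2 = -19/4

macro 1: S0 reads c0=0 → after 3×micro: 1; S1 reads c0=0 → after 1×micro: -9/2 ⇒ (c0=1, c1=-9/2)
macro 2: S0 reads c0=1 → after 3×micro: 0; S1 reads c0=1 → after 1×micro: -19/4 ⇒ (c0=0, c1=-19/4)
macro 3: S0 reads c0=0 → after 3×micro: 1; S1 reads c0=0 → after 1×micro: -57/8 ⇒ (c0=1, c1=-57/8)
macro 4: S0 reads c0=1 → after 3×micro: 0; S1 reads c0=1 → after 1×micro: -139/16 ⇒ (c0=0, c1=-139/16)
macro 5: S0 reads c0=0 → after 3×micro: 1; S1 reads c0=0 → after 1×micro: -417/32 ⇒ (c0=1, c1=-417/32)
macro 6: S0 reads c0=1 → after 3×micro: 0; S1 reads c0=1 → after 1×micro: -1123/64 ⇒ (c0=0, c1=-1123/64)
macro 7: S0 reads c0=0 → after 3×micro: 1; S1 reads c0=0 → after 1×micro: -3369/128 ⇒ (c0=1, c1=-3369/128)
macro 8: S0 reads c0=1 → after 3×micro: 0; S1 reads c0=1 → after 1×micro: -9595/256 ⇒ (c0=0, c1=-9595/256)
macro 9: S0 reads c0=0 → after 3×micro: 1; S1 reads c0=0 → after 1×micro: -28785/512 ⇒ (c0=1, c1=-28785/512)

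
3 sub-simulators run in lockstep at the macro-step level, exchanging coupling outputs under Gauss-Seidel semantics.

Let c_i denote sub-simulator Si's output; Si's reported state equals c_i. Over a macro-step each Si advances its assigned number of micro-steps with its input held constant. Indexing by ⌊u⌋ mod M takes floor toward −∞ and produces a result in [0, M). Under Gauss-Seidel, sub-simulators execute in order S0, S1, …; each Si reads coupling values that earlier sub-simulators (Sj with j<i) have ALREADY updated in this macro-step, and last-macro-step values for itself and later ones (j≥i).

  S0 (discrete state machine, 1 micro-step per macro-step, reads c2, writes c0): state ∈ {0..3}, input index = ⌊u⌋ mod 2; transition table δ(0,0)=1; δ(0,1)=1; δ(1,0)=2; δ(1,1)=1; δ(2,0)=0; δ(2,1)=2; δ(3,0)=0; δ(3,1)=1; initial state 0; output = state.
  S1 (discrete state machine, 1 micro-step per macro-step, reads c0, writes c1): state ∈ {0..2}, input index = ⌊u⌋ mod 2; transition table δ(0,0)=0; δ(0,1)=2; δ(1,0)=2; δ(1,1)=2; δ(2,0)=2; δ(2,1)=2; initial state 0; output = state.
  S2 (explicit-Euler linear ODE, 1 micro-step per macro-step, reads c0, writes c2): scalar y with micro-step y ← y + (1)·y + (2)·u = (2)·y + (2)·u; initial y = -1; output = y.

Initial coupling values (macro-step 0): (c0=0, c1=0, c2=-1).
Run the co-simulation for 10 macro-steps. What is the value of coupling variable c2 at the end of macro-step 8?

macro 1: S0 reads c2=-1 → after 1×micro: 1; S1 reads c0=1 → after 1×micro: 2; S2 reads c0=1 → after 1×micro: 0 ⇒ (c0=1, c1=2, c2=0)
macro 2: S0 reads c2=0 → after 1×micro: 2; S1 reads c0=2 → after 1×micro: 2; S2 reads c0=2 → after 1×micro: 4 ⇒ (c0=2, c1=2, c2=4)
macro 3: S0 reads c2=4 → after 1×micro: 0; S1 reads c0=0 → after 1×micro: 2; S2 reads c0=0 → after 1×micro: 8 ⇒ (c0=0, c1=2, c2=8)
macro 4: S0 reads c2=8 → after 1×micro: 1; S1 reads c0=1 → after 1×micro: 2; S2 reads c0=1 → after 1×micro: 18 ⇒ (c0=1, c1=2, c2=18)
macro 5: S0 reads c2=18 → after 1×micro: 2; S1 reads c0=2 → after 1×micro: 2; S2 reads c0=2 → after 1×micro: 40 ⇒ (c0=2, c1=2, c2=40)
macro 6: S0 reads c2=40 → after 1×micro: 0; S1 reads c0=0 → after 1×micro: 2; S2 reads c0=0 → after 1×micro: 80 ⇒ (c0=0, c1=2, c2=80)
macro 7: S0 reads c2=80 → after 1×micro: 1; S1 reads c0=1 → after 1×micro: 2; S2 reads c0=1 → after 1×micro: 162 ⇒ (c0=1, c1=2, c2=162)
macro 8: S0 reads c2=162 → after 1×micro: 2; S1 reads c0=2 → after 1×micro: 2; S2 reads c0=2 → after 1×micro: 328 ⇒ (c0=2, c1=2, c2=328)
macro 9: S0 reads c2=328 → after 1×micro: 0; S1 reads c0=0 → after 1×micro: 2; S2 reads c0=0 → after 1×micro: 656 ⇒ (c0=0, c1=2, c2=656)
macro 10: S0 reads c2=656 → after 1×micro: 1; S1 reads c0=1 → after 1×micro: 2; S2 reads c0=1 → after 1×micro: 1314 ⇒ (c0=1, c1=2, c2=1314)

c2 at macro-step 8 = 328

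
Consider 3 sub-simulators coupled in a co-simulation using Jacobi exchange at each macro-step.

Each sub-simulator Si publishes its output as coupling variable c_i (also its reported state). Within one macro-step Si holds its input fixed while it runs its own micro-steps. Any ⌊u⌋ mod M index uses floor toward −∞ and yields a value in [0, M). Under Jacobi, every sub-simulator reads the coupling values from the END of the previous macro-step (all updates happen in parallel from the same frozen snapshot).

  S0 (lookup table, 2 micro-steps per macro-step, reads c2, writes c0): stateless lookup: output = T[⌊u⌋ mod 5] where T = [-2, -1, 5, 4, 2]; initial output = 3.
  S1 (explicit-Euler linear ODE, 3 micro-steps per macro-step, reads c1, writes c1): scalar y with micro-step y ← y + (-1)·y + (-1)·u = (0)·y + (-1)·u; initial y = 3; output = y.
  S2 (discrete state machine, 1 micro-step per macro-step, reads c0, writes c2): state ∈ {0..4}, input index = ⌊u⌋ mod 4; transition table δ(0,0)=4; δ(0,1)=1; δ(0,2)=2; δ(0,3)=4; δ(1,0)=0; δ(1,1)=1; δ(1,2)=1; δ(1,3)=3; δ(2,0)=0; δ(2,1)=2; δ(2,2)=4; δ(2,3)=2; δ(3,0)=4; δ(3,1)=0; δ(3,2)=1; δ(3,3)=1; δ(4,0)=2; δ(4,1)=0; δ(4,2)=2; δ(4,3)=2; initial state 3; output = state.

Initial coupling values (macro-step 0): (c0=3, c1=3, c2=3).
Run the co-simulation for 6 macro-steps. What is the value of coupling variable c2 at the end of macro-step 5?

c2 at macro-step 5 = 4

macro 1: S0 reads c2=3 → after 2×micro: 4; S1 reads c1=3 → after 3×micro: -3; S2 reads c0=3 → after 1×micro: 1 ⇒ (c0=4, c1=-3, c2=1)
macro 2: S0 reads c2=1 → after 2×micro: -1; S1 reads c1=-3 → after 3×micro: 3; S2 reads c0=4 → after 1×micro: 0 ⇒ (c0=-1, c1=3, c2=0)
macro 3: S0 reads c2=0 → after 2×micro: -2; S1 reads c1=3 → after 3×micro: -3; S2 reads c0=-1 → after 1×micro: 4 ⇒ (c0=-2, c1=-3, c2=4)
macro 4: S0 reads c2=4 → after 2×micro: 2; S1 reads c1=-3 → after 3×micro: 3; S2 reads c0=-2 → after 1×micro: 2 ⇒ (c0=2, c1=3, c2=2)
macro 5: S0 reads c2=2 → after 2×micro: 5; S1 reads c1=3 → after 3×micro: -3; S2 reads c0=2 → after 1×micro: 4 ⇒ (c0=5, c1=-3, c2=4)
macro 6: S0 reads c2=4 → after 2×micro: 2; S1 reads c1=-3 → after 3×micro: 3; S2 reads c0=5 → after 1×micro: 0 ⇒ (c0=2, c1=3, c2=0)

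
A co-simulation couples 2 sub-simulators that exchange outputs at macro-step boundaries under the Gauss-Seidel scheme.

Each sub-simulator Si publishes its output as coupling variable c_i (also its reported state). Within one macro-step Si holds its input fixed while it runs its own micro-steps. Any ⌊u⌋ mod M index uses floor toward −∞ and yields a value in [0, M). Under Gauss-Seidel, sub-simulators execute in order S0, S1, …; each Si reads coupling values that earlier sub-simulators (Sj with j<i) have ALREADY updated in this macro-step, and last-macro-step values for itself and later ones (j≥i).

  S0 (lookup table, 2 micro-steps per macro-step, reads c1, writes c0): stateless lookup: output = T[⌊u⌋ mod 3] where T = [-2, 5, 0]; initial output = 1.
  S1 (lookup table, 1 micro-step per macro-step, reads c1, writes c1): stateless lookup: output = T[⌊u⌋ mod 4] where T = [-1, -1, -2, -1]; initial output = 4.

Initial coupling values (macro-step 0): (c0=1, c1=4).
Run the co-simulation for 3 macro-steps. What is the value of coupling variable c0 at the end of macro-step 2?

macro 1: S0 reads c1=4 → after 2×micro: 5; S1 reads c1=4 → after 1×micro: -1 ⇒ (c0=5, c1=-1)
macro 2: S0 reads c1=-1 → after 2×micro: 0; S1 reads c1=-1 → after 1×micro: -1 ⇒ (c0=0, c1=-1)
macro 3: S0 reads c1=-1 → after 2×micro: 0; S1 reads c1=-1 → after 1×micro: -1 ⇒ (c0=0, c1=-1)

c0 at macro-step 2 = 0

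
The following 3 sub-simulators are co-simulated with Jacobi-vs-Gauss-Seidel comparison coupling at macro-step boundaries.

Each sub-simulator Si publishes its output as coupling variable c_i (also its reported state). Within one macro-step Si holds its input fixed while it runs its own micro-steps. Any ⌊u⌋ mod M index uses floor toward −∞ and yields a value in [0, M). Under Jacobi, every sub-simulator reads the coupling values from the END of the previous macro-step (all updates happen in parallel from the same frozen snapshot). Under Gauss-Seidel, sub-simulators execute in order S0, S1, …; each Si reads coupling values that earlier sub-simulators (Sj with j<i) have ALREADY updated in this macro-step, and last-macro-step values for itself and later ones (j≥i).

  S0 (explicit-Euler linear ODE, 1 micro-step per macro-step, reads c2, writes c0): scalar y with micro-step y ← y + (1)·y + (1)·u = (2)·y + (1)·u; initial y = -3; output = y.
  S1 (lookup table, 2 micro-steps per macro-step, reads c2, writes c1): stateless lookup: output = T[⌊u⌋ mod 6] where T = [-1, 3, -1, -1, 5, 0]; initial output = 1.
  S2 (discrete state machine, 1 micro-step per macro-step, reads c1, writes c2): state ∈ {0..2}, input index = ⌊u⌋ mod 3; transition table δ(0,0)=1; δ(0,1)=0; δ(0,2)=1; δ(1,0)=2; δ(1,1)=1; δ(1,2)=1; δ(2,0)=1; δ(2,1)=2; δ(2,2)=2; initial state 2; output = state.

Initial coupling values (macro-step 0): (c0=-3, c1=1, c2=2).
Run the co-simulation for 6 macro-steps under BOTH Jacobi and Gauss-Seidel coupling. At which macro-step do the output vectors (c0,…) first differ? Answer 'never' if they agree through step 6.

[Jacobi] macro 1: S0 reads c2=2 → after 1×micro: -4; S1 reads c2=2 → after 2×micro: -1; S2 reads c1=1 → after 1×micro: 2 ⇒ (c0=-4, c1=-1, c2=2)
[Jacobi] macro 2: S0 reads c2=2 → after 1×micro: -6; S1 reads c2=2 → after 2×micro: -1; S2 reads c1=-1 → after 1×micro: 2 ⇒ (c0=-6, c1=-1, c2=2)
[Jacobi] macro 3: S0 reads c2=2 → after 1×micro: -10; S1 reads c2=2 → after 2×micro: -1; S2 reads c1=-1 → after 1×micro: 2 ⇒ (c0=-10, c1=-1, c2=2)
[Jacobi] macro 4: S0 reads c2=2 → after 1×micro: -18; S1 reads c2=2 → after 2×micro: -1; S2 reads c1=-1 → after 1×micro: 2 ⇒ (c0=-18, c1=-1, c2=2)
[Jacobi] macro 5: S0 reads c2=2 → after 1×micro: -34; S1 reads c2=2 → after 2×micro: -1; S2 reads c1=-1 → after 1×micro: 2 ⇒ (c0=-34, c1=-1, c2=2)
[Jacobi] macro 6: S0 reads c2=2 → after 1×micro: -66; S1 reads c2=2 → after 2×micro: -1; S2 reads c1=-1 → after 1×micro: 2 ⇒ (c0=-66, c1=-1, c2=2)
[Gauss-Seidel] macro 1: S0 reads c2=2 → after 1×micro: -4; S1 reads c2=2 → after 2×micro: -1; S2 reads c1=-1 → after 1×micro: 2 ⇒ (c0=-4, c1=-1, c2=2)
[Gauss-Seidel] macro 2: S0 reads c2=2 → after 1×micro: -6; S1 reads c2=2 → after 2×micro: -1; S2 reads c1=-1 → after 1×micro: 2 ⇒ (c0=-6, c1=-1, c2=2)
[Gauss-Seidel] macro 3: S0 reads c2=2 → after 1×micro: -10; S1 reads c2=2 → after 2×micro: -1; S2 reads c1=-1 → after 1×micro: 2 ⇒ (c0=-10, c1=-1, c2=2)
[Gauss-Seidel] macro 4: S0 reads c2=2 → after 1×micro: -18; S1 reads c2=2 → after 2×micro: -1; S2 reads c1=-1 → after 1×micro: 2 ⇒ (c0=-18, c1=-1, c2=2)
[Gauss-Seidel] macro 5: S0 reads c2=2 → after 1×micro: -34; S1 reads c2=2 → after 2×micro: -1; S2 reads c1=-1 → after 1×micro: 2 ⇒ (c0=-34, c1=-1, c2=2)
[Gauss-Seidel] macro 6: S0 reads c2=2 → after 1×micro: -66; S1 reads c2=2 → after 2×micro: -1; S2 reads c1=-1 → after 1×micro: 2 ⇒ (c0=-66, c1=-1, c2=2)

first divergence at macro-step: never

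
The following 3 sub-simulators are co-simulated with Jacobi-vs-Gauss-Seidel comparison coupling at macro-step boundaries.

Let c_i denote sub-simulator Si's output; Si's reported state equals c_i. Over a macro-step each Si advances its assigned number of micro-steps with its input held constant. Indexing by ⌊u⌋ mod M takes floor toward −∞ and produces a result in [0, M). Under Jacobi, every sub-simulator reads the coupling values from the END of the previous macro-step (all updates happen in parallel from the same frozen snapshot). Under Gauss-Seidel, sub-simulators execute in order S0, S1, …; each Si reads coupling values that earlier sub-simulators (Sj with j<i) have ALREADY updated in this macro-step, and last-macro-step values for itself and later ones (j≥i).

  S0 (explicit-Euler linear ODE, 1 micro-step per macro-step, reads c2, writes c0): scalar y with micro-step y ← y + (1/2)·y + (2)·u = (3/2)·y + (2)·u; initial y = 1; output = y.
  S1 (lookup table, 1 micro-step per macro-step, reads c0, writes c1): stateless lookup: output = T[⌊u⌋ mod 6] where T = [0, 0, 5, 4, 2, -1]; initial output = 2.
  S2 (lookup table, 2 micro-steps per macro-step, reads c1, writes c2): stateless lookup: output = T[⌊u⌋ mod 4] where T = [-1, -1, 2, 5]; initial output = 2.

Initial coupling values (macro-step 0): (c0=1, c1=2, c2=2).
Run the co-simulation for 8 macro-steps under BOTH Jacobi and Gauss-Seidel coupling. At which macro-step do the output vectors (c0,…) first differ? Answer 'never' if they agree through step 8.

[Jacobi] macro 1: S0 reads c2=2 → after 1×micro: 11/2; S1 reads c0=1 → after 1×micro: 0; S2 reads c1=2 → after 2×micro: 2 ⇒ (c0=11/2, c1=0, c2=2)
[Jacobi] macro 2: S0 reads c2=2 → after 1×micro: 49/4; S1 reads c0=11/2 → after 1×micro: -1; S2 reads c1=0 → after 2×micro: -1 ⇒ (c0=49/4, c1=-1, c2=-1)
[Jacobi] macro 3: S0 reads c2=-1 → after 1×micro: 131/8; S1 reads c0=49/4 → after 1×micro: 0; S2 reads c1=-1 → after 2×micro: 5 ⇒ (c0=131/8, c1=0, c2=5)
[Jacobi] macro 4: S0 reads c2=5 → after 1×micro: 553/16; S1 reads c0=131/8 → after 1×micro: 2; S2 reads c1=0 → after 2×micro: -1 ⇒ (c0=553/16, c1=2, c2=-1)
[Jacobi] macro 5: S0 reads c2=-1 → after 1×micro: 1595/32; S1 reads c0=553/16 → after 1×micro: 2; S2 reads c1=2 → after 2×micro: 2 ⇒ (c0=1595/32, c1=2, c2=2)
[Jacobi] macro 6: S0 reads c2=2 → after 1×micro: 5041/64; S1 reads c0=1595/32 → after 1×micro: 0; S2 reads c1=2 → after 2×micro: 2 ⇒ (c0=5041/64, c1=0, c2=2)
[Jacobi] macro 7: S0 reads c2=2 → after 1×micro: 15635/128; S1 reads c0=5041/64 → after 1×micro: 0; S2 reads c1=0 → after 2×micro: -1 ⇒ (c0=15635/128, c1=0, c2=-1)
[Jacobi] macro 8: S0 reads c2=-1 → after 1×micro: 46393/256; S1 reads c0=15635/128 → after 1×micro: 5; S2 reads c1=0 → after 2×micro: -1 ⇒ (c0=46393/256, c1=5, c2=-1)
[Gauss-Seidel] macro 1: S0 reads c2=2 → after 1×micro: 11/2; S1 reads c0=11/2 → after 1×micro: -1; S2 reads c1=-1 → after 2×micro: 5 ⇒ (c0=11/2, c1=-1, c2=5)
[Gauss-Seidel] macro 2: S0 reads c2=5 → after 1×micro: 73/4; S1 reads c0=73/4 → after 1×micro: 0; S2 reads c1=0 → after 2×micro: -1 ⇒ (c0=73/4, c1=0, c2=-1)
[Gauss-Seidel] macro 3: S0 reads c2=-1 → after 1×micro: 203/8; S1 reads c0=203/8 → after 1×micro: 0; S2 reads c1=0 → after 2×micro: -1 ⇒ (c0=203/8, c1=0, c2=-1)
[Gauss-Seidel] macro 4: S0 reads c2=-1 → after 1×micro: 577/16; S1 reads c0=577/16 → after 1×micro: 0; S2 reads c1=0 → after 2×micro: -1 ⇒ (c0=577/16, c1=0, c2=-1)
[Gauss-Seidel] macro 5: S0 reads c2=-1 → after 1×micro: 1667/32; S1 reads c0=1667/32 → after 1×micro: 2; S2 reads c1=2 → after 2×micro: 2 ⇒ (c0=1667/32, c1=2, c2=2)
[Gauss-Seidel] macro 6: S0 reads c2=2 → after 1×micro: 5257/64; S1 reads c0=5257/64 → after 1×micro: 2; S2 reads c1=2 → after 2×micro: 2 ⇒ (c0=5257/64, c1=2, c2=2)
[Gauss-Seidel] macro 7: S0 reads c2=2 → after 1×micro: 16283/128; S1 reads c0=16283/128 → after 1×micro: 0; S2 reads c1=0 → after 2×micro: -1 ⇒ (c0=16283/128, c1=0, c2=-1)
[Gauss-Seidel] macro 8: S0 reads c2=-1 → after 1×micro: 48337/256; S1 reads c0=48337/256 → after 1×micro: 5; S2 reads c1=5 → after 2×micro: -1 ⇒ (c0=48337/256, c1=5, c2=-1)

first divergence at macro-step: 1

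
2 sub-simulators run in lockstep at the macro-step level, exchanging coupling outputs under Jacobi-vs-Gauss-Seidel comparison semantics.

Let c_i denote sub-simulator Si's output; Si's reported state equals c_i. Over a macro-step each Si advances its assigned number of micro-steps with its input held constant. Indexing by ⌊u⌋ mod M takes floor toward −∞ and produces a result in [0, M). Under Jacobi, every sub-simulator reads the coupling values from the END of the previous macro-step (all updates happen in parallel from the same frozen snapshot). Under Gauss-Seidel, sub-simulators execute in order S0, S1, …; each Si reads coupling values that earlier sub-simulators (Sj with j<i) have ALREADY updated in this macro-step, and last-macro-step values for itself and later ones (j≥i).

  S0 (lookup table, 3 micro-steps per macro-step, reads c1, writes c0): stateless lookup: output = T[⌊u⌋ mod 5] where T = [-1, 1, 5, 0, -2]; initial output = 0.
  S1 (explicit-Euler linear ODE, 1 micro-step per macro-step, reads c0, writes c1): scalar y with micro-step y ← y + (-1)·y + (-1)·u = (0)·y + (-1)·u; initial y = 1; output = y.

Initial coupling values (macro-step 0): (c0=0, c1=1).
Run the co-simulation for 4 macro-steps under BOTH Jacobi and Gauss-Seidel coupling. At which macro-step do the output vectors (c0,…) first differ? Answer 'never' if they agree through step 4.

[Jacobi] macro 1: S0 reads c1=1 → after 3×micro: 1; S1 reads c0=0 → after 1×micro: 0 ⇒ (c0=1, c1=0)
[Jacobi] macro 2: S0 reads c1=0 → after 3×micro: -1; S1 reads c0=1 → after 1×micro: -1 ⇒ (c0=-1, c1=-1)
[Jacobi] macro 3: S0 reads c1=-1 → after 3×micro: -2; S1 reads c0=-1 → after 1×micro: 1 ⇒ (c0=-2, c1=1)
[Jacobi] macro 4: S0 reads c1=1 → after 3×micro: 1; S1 reads c0=-2 → after 1×micro: 2 ⇒ (c0=1, c1=2)
[Gauss-Seidel] macro 1: S0 reads c1=1 → after 3×micro: 1; S1 reads c0=1 → after 1×micro: -1 ⇒ (c0=1, c1=-1)
[Gauss-Seidel] macro 2: S0 reads c1=-1 → after 3×micro: -2; S1 reads c0=-2 → after 1×micro: 2 ⇒ (c0=-2, c1=2)
[Gauss-Seidel] macro 3: S0 reads c1=2 → after 3×micro: 5; S1 reads c0=5 → after 1×micro: -5 ⇒ (c0=5, c1=-5)
[Gauss-Seidel] macro 4: S0 reads c1=-5 → after 3×micro: -1; S1 reads c0=-1 → after 1×micro: 1 ⇒ (c0=-1, c1=1)

first divergence at macro-step: 1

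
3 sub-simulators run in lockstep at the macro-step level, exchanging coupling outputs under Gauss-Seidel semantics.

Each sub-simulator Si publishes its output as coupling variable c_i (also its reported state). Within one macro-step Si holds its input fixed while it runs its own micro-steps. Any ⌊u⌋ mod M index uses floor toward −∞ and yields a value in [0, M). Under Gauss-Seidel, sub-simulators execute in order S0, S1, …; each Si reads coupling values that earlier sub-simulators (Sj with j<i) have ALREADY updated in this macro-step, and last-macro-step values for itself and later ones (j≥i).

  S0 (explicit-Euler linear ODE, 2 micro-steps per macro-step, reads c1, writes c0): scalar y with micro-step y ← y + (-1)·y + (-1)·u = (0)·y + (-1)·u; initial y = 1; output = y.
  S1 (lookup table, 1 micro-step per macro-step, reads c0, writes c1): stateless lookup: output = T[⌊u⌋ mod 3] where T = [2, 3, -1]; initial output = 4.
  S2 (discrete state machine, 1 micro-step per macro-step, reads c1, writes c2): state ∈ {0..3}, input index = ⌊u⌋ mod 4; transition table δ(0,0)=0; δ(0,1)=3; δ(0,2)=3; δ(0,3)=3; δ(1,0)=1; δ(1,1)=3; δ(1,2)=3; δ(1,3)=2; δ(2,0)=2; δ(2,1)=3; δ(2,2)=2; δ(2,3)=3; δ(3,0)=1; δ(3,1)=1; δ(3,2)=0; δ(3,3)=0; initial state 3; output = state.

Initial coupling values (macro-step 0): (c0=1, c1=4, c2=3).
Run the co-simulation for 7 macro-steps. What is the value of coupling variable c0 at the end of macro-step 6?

c0 at macro-step 6 = -2

macro 1: S0 reads c1=4 → after 2×micro: -4; S1 reads c0=-4 → after 1×micro: -1; S2 reads c1=-1 → after 1×micro: 0 ⇒ (c0=-4, c1=-1, c2=0)
macro 2: S0 reads c1=-1 → after 2×micro: 1; S1 reads c0=1 → after 1×micro: 3; S2 reads c1=3 → after 1×micro: 3 ⇒ (c0=1, c1=3, c2=3)
macro 3: S0 reads c1=3 → after 2×micro: -3; S1 reads c0=-3 → after 1×micro: 2; S2 reads c1=2 → after 1×micro: 0 ⇒ (c0=-3, c1=2, c2=0)
macro 4: S0 reads c1=2 → after 2×micro: -2; S1 reads c0=-2 → after 1×micro: 3; S2 reads c1=3 → after 1×micro: 3 ⇒ (c0=-2, c1=3, c2=3)
macro 5: S0 reads c1=3 → after 2×micro: -3; S1 reads c0=-3 → after 1×micro: 2; S2 reads c1=2 → after 1×micro: 0 ⇒ (c0=-3, c1=2, c2=0)
macro 6: S0 reads c1=2 → after 2×micro: -2; S1 reads c0=-2 → after 1×micro: 3; S2 reads c1=3 → after 1×micro: 3 ⇒ (c0=-2, c1=3, c2=3)
macro 7: S0 reads c1=3 → after 2×micro: -3; S1 reads c0=-3 → after 1×micro: 2; S2 reads c1=2 → after 1×micro: 0 ⇒ (c0=-3, c1=2, c2=0)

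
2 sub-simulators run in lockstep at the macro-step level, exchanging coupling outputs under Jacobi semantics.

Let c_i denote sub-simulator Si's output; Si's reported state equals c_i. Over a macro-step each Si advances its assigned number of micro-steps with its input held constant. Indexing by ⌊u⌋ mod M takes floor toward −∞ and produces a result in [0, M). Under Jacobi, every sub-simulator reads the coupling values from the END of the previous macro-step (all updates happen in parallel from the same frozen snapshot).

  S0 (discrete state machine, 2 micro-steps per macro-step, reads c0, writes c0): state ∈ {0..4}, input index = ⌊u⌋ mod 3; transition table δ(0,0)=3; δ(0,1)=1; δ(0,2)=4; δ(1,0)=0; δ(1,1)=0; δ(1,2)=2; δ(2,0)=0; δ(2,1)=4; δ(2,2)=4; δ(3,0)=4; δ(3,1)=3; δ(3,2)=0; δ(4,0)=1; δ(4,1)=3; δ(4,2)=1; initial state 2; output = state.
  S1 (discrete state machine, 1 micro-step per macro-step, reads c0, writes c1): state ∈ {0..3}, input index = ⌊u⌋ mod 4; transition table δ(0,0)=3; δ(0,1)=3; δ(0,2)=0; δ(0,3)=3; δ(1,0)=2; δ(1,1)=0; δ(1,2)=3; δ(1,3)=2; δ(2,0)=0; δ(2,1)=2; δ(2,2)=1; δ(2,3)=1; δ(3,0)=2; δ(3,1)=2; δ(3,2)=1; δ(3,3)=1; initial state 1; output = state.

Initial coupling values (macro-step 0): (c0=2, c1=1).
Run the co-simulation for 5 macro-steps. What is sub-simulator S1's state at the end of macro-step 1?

S1 state at macro-step 1 = 3

macro 1: S0 reads c0=2 → after 2×micro: 1; S1 reads c0=2 → after 1×micro: 3 ⇒ (c0=1, c1=3)
macro 2: S0 reads c0=1 → after 2×micro: 1; S1 reads c0=1 → after 1×micro: 2 ⇒ (c0=1, c1=2)
macro 3: S0 reads c0=1 → after 2×micro: 1; S1 reads c0=1 → after 1×micro: 2 ⇒ (c0=1, c1=2)
macro 4: S0 reads c0=1 → after 2×micro: 1; S1 reads c0=1 → after 1×micro: 2 ⇒ (c0=1, c1=2)
macro 5: S0 reads c0=1 → after 2×micro: 1; S1 reads c0=1 → after 1×micro: 2 ⇒ (c0=1, c1=2)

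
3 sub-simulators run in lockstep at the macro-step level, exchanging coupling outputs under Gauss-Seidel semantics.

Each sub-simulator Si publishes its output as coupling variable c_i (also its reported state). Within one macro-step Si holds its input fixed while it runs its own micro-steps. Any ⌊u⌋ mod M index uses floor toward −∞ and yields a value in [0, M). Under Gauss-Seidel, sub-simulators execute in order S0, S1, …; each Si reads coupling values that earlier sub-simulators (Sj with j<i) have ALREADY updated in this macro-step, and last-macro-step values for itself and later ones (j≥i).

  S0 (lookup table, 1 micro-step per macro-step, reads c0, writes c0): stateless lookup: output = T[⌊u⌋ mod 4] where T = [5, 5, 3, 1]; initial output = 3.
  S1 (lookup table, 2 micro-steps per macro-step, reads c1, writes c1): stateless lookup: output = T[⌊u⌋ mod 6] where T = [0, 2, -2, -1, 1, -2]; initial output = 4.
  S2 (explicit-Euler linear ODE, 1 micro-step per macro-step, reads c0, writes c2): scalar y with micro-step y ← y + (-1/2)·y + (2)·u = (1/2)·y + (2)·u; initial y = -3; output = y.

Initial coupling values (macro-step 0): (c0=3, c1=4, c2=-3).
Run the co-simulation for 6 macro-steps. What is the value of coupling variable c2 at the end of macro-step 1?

macro 1: S0 reads c0=3 → after 1×micro: 1; S1 reads c1=4 → after 2×micro: 1; S2 reads c0=1 → after 1×micro: 1/2 ⇒ (c0=1, c1=1, c2=1/2)
macro 2: S0 reads c0=1 → after 1×micro: 5; S1 reads c1=1 → after 2×micro: 2; S2 reads c0=5 → after 1×micro: 41/4 ⇒ (c0=5, c1=2, c2=41/4)
macro 3: S0 reads c0=5 → after 1×micro: 5; S1 reads c1=2 → after 2×micro: -2; S2 reads c0=5 → after 1×micro: 121/8 ⇒ (c0=5, c1=-2, c2=121/8)
macro 4: S0 reads c0=5 → after 1×micro: 5; S1 reads c1=-2 → after 2×micro: 1; S2 reads c0=5 → after 1×micro: 281/16 ⇒ (c0=5, c1=1, c2=281/16)
macro 5: S0 reads c0=5 → after 1×micro: 5; S1 reads c1=1 → after 2×micro: 2; S2 reads c0=5 → after 1×micro: 601/32 ⇒ (c0=5, c1=2, c2=601/32)
macro 6: S0 reads c0=5 → after 1×micro: 5; S1 reads c1=2 → after 2×micro: -2; S2 reads c0=5 → after 1×micro: 1241/64 ⇒ (c0=5, c1=-2, c2=1241/64)

c2 at macro-step 1 = 1/2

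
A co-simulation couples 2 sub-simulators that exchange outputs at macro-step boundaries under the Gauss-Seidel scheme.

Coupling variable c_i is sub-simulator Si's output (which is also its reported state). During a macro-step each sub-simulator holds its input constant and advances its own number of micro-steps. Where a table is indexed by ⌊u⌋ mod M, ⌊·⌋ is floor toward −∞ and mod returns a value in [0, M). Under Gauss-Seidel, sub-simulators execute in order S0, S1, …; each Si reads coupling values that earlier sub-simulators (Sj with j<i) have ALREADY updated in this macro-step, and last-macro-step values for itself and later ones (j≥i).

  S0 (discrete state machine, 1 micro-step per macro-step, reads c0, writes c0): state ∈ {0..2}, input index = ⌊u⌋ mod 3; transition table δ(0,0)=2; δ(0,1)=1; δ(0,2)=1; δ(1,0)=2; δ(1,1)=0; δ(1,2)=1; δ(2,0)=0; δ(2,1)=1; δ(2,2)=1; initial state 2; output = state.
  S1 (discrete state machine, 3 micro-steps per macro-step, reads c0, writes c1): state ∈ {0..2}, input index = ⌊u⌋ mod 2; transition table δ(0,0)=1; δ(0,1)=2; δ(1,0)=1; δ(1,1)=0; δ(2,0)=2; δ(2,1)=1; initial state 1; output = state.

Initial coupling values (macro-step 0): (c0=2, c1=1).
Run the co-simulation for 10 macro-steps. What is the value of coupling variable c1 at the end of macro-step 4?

c1 at macro-step 4 = 1

macro 1: S0 reads c0=2 → after 1×micro: 1; S1 reads c0=1 → after 3×micro: 1 ⇒ (c0=1, c1=1)
macro 2: S0 reads c0=1 → after 1×micro: 0; S1 reads c0=0 → after 3×micro: 1 ⇒ (c0=0, c1=1)
macro 3: S0 reads c0=0 → after 1×micro: 2; S1 reads c0=2 → after 3×micro: 1 ⇒ (c0=2, c1=1)
macro 4: S0 reads c0=2 → after 1×micro: 1; S1 reads c0=1 → after 3×micro: 1 ⇒ (c0=1, c1=1)
macro 5: S0 reads c0=1 → after 1×micro: 0; S1 reads c0=0 → after 3×micro: 1 ⇒ (c0=0, c1=1)
macro 6: S0 reads c0=0 → after 1×micro: 2; S1 reads c0=2 → after 3×micro: 1 ⇒ (c0=2, c1=1)
macro 7: S0 reads c0=2 → after 1×micro: 1; S1 reads c0=1 → after 3×micro: 1 ⇒ (c0=1, c1=1)
macro 8: S0 reads c0=1 → after 1×micro: 0; S1 reads c0=0 → after 3×micro: 1 ⇒ (c0=0, c1=1)
macro 9: S0 reads c0=0 → after 1×micro: 2; S1 reads c0=2 → after 3×micro: 1 ⇒ (c0=2, c1=1)
macro 10: S0 reads c0=2 → after 1×micro: 1; S1 reads c0=1 → after 3×micro: 1 ⇒ (c0=1, c1=1)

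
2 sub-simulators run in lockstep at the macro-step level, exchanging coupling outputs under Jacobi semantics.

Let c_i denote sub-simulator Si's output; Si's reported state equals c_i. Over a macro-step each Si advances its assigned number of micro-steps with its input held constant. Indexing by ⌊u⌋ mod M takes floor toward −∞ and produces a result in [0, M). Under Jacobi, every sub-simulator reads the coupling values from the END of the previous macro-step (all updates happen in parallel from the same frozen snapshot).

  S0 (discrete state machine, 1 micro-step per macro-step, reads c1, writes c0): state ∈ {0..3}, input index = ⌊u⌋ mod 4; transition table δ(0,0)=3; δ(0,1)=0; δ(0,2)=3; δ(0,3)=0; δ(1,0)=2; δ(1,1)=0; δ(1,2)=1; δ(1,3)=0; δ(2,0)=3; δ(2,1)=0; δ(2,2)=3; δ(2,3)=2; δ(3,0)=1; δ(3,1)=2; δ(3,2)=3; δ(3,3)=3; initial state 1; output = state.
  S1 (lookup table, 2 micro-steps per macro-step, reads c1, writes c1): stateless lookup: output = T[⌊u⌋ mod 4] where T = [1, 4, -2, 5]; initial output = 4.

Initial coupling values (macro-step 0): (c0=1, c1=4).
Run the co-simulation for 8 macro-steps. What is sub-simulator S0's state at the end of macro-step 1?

macro 1: S0 reads c1=4 → after 1×micro: 2; S1 reads c1=4 → after 2×micro: 1 ⇒ (c0=2, c1=1)
macro 2: S0 reads c1=1 → after 1×micro: 0; S1 reads c1=1 → after 2×micro: 4 ⇒ (c0=0, c1=4)
macro 3: S0 reads c1=4 → after 1×micro: 3; S1 reads c1=4 → after 2×micro: 1 ⇒ (c0=3, c1=1)
macro 4: S0 reads c1=1 → after 1×micro: 2; S1 reads c1=1 → after 2×micro: 4 ⇒ (c0=2, c1=4)
macro 5: S0 reads c1=4 → after 1×micro: 3; S1 reads c1=4 → after 2×micro: 1 ⇒ (c0=3, c1=1)
macro 6: S0 reads c1=1 → after 1×micro: 2; S1 reads c1=1 → after 2×micro: 4 ⇒ (c0=2, c1=4)
macro 7: S0 reads c1=4 → after 1×micro: 3; S1 reads c1=4 → after 2×micro: 1 ⇒ (c0=3, c1=1)
macro 8: S0 reads c1=1 → after 1×micro: 2; S1 reads c1=1 → after 2×micro: 4 ⇒ (c0=2, c1=4)

S0 state at macro-step 1 = 2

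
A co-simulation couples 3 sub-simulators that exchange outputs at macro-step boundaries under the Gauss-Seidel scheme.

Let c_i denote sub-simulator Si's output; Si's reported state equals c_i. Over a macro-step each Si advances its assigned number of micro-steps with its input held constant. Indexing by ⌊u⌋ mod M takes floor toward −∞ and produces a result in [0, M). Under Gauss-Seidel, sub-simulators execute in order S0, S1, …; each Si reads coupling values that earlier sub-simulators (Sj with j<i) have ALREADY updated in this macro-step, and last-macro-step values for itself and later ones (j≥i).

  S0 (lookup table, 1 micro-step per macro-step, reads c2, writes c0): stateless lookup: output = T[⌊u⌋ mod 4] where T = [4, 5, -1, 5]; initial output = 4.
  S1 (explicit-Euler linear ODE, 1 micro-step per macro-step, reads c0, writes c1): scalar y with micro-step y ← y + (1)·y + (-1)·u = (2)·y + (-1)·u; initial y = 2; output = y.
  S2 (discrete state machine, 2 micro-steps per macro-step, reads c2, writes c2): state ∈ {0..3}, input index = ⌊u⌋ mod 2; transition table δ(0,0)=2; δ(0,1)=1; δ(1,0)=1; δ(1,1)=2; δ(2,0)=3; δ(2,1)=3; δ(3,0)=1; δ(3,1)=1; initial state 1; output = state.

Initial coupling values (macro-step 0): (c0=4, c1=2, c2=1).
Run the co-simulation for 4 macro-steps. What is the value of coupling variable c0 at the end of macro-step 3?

c0 at macro-step 3 = -1

macro 1: S0 reads c2=1 → after 1×micro: 5; S1 reads c0=5 → after 1×micro: -1; S2 reads c2=1 → after 2×micro: 3 ⇒ (c0=5, c1=-1, c2=3)
macro 2: S0 reads c2=3 → after 1×micro: 5; S1 reads c0=5 → after 1×micro: -7; S2 reads c2=3 → after 2×micro: 2 ⇒ (c0=5, c1=-7, c2=2)
macro 3: S0 reads c2=2 → after 1×micro: -1; S1 reads c0=-1 → after 1×micro: -13; S2 reads c2=2 → after 2×micro: 1 ⇒ (c0=-1, c1=-13, c2=1)
macro 4: S0 reads c2=1 → after 1×micro: 5; S1 reads c0=5 → after 1×micro: -31; S2 reads c2=1 → after 2×micro: 3 ⇒ (c0=5, c1=-31, c2=3)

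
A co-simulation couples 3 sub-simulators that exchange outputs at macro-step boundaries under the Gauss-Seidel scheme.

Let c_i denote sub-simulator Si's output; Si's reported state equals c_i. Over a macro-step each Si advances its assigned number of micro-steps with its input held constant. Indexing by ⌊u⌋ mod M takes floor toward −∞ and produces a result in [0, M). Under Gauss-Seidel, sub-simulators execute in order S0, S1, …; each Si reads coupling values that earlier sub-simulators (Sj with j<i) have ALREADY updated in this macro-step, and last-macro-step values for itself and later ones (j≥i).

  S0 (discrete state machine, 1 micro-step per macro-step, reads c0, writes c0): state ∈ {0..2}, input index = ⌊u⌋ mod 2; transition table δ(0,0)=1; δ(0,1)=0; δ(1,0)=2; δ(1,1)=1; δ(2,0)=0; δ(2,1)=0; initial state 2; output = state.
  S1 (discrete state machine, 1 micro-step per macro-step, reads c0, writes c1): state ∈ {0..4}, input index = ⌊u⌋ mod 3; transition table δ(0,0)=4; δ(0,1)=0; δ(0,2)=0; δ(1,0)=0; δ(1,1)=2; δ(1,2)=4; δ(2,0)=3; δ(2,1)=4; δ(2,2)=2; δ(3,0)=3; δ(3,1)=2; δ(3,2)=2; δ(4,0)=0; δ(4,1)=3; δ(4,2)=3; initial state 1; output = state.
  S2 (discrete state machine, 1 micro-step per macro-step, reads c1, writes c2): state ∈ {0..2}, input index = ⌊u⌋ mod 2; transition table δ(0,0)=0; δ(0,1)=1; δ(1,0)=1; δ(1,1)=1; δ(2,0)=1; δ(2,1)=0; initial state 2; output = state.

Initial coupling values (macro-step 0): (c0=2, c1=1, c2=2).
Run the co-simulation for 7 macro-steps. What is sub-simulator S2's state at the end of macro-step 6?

macro 1: S0 reads c0=2 → after 1×micro: 0; S1 reads c0=0 → after 1×micro: 0; S2 reads c1=0 → after 1×micro: 1 ⇒ (c0=0, c1=0, c2=1)
macro 2: S0 reads c0=0 → after 1×micro: 1; S1 reads c0=1 → after 1×micro: 0; S2 reads c1=0 → after 1×micro: 1 ⇒ (c0=1, c1=0, c2=1)
macro 3: S0 reads c0=1 → after 1×micro: 1; S1 reads c0=1 → after 1×micro: 0; S2 reads c1=0 → after 1×micro: 1 ⇒ (c0=1, c1=0, c2=1)
macro 4: S0 reads c0=1 → after 1×micro: 1; S1 reads c0=1 → after 1×micro: 0; S2 reads c1=0 → after 1×micro: 1 ⇒ (c0=1, c1=0, c2=1)
macro 5: S0 reads c0=1 → after 1×micro: 1; S1 reads c0=1 → after 1×micro: 0; S2 reads c1=0 → after 1×micro: 1 ⇒ (c0=1, c1=0, c2=1)
macro 6: S0 reads c0=1 → after 1×micro: 1; S1 reads c0=1 → after 1×micro: 0; S2 reads c1=0 → after 1×micro: 1 ⇒ (c0=1, c1=0, c2=1)
macro 7: S0 reads c0=1 → after 1×micro: 1; S1 reads c0=1 → after 1×micro: 0; S2 reads c1=0 → after 1×micro: 1 ⇒ (c0=1, c1=0, c2=1)

S2 state at macro-step 6 = 1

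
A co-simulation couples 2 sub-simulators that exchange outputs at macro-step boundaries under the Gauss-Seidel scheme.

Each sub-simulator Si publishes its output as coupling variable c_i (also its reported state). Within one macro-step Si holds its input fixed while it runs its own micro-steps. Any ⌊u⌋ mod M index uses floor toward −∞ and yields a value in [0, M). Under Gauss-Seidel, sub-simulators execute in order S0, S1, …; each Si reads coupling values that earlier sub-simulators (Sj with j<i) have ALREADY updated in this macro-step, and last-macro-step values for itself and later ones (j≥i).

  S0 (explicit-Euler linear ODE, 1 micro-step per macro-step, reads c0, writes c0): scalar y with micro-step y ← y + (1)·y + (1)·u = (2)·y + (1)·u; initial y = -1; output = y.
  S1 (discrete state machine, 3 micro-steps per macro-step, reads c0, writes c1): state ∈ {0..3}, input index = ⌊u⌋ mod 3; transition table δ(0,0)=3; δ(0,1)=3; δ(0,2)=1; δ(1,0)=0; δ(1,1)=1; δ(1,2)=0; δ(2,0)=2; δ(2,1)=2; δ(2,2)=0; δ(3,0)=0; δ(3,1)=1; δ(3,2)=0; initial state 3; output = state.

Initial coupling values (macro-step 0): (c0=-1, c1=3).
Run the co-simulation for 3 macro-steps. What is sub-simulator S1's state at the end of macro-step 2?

macro 1: S0 reads c0=-1 → after 1×micro: -3; S1 reads c0=-3 → after 3×micro: 0 ⇒ (c0=-3, c1=0)
macro 2: S0 reads c0=-3 → after 1×micro: -9; S1 reads c0=-9 → after 3×micro: 3 ⇒ (c0=-9, c1=3)
macro 3: S0 reads c0=-9 → after 1×micro: -27; S1 reads c0=-27 → after 3×micro: 0 ⇒ (c0=-27, c1=0)

S1 state at macro-step 2 = 3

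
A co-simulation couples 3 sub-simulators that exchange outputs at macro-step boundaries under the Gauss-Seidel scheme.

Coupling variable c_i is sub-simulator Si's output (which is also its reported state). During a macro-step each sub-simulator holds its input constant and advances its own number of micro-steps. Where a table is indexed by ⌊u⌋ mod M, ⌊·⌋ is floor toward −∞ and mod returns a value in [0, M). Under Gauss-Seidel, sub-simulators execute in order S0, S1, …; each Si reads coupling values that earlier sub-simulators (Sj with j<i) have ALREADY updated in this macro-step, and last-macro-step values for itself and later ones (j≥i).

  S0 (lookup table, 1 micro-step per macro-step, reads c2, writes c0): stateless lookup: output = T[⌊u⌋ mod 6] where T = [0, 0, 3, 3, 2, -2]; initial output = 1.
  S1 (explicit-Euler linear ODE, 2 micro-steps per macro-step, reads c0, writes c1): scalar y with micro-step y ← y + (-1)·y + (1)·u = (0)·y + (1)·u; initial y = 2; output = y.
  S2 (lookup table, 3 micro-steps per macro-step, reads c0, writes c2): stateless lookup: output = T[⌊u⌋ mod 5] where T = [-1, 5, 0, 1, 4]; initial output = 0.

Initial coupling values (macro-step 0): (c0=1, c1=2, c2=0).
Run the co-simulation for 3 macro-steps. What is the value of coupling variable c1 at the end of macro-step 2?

c1 at macro-step 2 = -2

macro 1: S0 reads c2=0 → after 1×micro: 0; S1 reads c0=0 → after 2×micro: 0; S2 reads c0=0 → after 3×micro: -1 ⇒ (c0=0, c1=0, c2=-1)
macro 2: S0 reads c2=-1 → after 1×micro: -2; S1 reads c0=-2 → after 2×micro: -2; S2 reads c0=-2 → after 3×micro: 1 ⇒ (c0=-2, c1=-2, c2=1)
macro 3: S0 reads c2=1 → after 1×micro: 0; S1 reads c0=0 → after 2×micro: 0; S2 reads c0=0 → after 3×micro: -1 ⇒ (c0=0, c1=0, c2=-1)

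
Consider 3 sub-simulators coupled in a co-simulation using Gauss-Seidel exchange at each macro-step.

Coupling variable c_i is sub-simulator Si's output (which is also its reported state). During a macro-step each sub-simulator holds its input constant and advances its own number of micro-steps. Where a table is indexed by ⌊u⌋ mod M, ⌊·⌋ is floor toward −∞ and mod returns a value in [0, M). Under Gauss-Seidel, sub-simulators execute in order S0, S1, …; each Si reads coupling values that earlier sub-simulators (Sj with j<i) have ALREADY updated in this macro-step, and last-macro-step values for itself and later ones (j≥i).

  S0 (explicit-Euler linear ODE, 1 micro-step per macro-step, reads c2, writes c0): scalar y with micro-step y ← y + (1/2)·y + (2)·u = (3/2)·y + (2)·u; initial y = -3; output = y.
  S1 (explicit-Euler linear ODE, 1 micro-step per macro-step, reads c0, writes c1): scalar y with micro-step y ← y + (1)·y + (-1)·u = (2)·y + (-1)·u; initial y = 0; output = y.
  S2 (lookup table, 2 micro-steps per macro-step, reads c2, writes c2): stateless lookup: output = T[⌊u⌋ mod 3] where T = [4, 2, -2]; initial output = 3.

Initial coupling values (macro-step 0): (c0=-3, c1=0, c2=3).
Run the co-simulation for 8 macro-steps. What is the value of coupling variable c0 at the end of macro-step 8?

c0 at macro-step 8 = 34145/256

macro 1: S0 reads c2=3 → after 1×micro: 3/2; S1 reads c0=3/2 → after 1×micro: -3/2; S2 reads c2=3 → after 2×micro: 4 ⇒ (c0=3/2, c1=-3/2, c2=4)
macro 2: S0 reads c2=4 → after 1×micro: 41/4; S1 reads c0=41/4 → after 1×micro: -53/4; S2 reads c2=4 → after 2×micro: 2 ⇒ (c0=41/4, c1=-53/4, c2=2)
macro 3: S0 reads c2=2 → after 1×micro: 155/8; S1 reads c0=155/8 → after 1×micro: -367/8; S2 reads c2=2 → after 2×micro: -2 ⇒ (c0=155/8, c1=-367/8, c2=-2)
macro 4: S0 reads c2=-2 → after 1×micro: 401/16; S1 reads c0=401/16 → after 1×micro: -1869/16; S2 reads c2=-2 → after 2×micro: 2 ⇒ (c0=401/16, c1=-1869/16, c2=2)
macro 5: S0 reads c2=2 → after 1×micro: 1331/32; S1 reads c0=1331/32 → after 1×micro: -8807/32; S2 reads c2=2 → after 2×micro: -2 ⇒ (c0=1331/32, c1=-8807/32, c2=-2)
macro 6: S0 reads c2=-2 → after 1×micro: 3737/64; S1 reads c0=3737/64 → after 1×micro: -38965/64; S2 reads c2=-2 → after 2×micro: 2 ⇒ (c0=3737/64, c1=-38965/64, c2=2)
macro 7: S0 reads c2=2 → after 1×micro: 11723/128; S1 reads c0=11723/128 → after 1×micro: -167583/128; S2 reads c2=2 → after 2×micro: -2 ⇒ (c0=11723/128, c1=-167583/128, c2=-2)
macro 8: S0 reads c2=-2 → after 1×micro: 34145/256; S1 reads c0=34145/256 → after 1×micro: -704477/256; S2 reads c2=-2 → after 2×micro: 2 ⇒ (c0=34145/256, c1=-704477/256, c2=2)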